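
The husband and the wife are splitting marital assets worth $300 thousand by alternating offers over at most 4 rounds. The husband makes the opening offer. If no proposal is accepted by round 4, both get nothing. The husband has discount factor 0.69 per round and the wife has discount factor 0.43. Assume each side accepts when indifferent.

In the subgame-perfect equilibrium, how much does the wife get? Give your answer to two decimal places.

78.26

Round 4 (the wife proposes): the husband will accept anything ≥ 0, so the wife offers 0 and keeps 300.
Round 3 (the husband proposes): the wife can get 300 next round, worth 0.43 × 300 = 129 now; the husband offers that and keeps 171.
Round 2 (the wife proposes): the husband can get 171 next round, worth 0.69 × 171 = 117.99 now, so the wife offers 117.99, keeping 182.01.
Round 1 (the husband proposes): the wife can get 182.01 next round, worth 0.43 × 182.01 = 78.2643 now; the husband offers that and keeps 221.7357.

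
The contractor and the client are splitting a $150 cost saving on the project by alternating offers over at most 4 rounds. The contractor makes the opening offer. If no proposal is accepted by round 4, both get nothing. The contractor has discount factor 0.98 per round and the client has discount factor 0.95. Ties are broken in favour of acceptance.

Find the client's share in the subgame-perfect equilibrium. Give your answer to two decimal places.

135.52

Round 4 (the client proposes): the contractor will accept anything ≥ 0, so the client offers 0 and keeps 150.
Round 3 (the contractor proposes): the client can get 150 next round, worth 0.95 × 150 = 142.5 now, so the contractor offers 142.5, keeping 7.5.
Round 2 (the client proposes): the contractor can get 7.5 next round, worth 0.98 × 7.5 = 7.35 now. The client offers 7.35 and keeps 150 − 7.35 = 142.65.
Round 1 (the contractor proposes): the client can get 142.65 next round, worth 0.95 × 142.65 = 135.5175 now, so the contractor offers 135.5175, keeping 14.4825.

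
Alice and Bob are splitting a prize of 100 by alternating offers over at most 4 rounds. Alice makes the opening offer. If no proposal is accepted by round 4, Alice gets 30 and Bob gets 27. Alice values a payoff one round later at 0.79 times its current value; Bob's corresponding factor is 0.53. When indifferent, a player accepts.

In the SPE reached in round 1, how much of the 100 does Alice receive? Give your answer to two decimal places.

Round 4 (Bob proposes): Alice gets 30 if talks fail, so Bob offers 30 and keeps 70.
Round 3 (Alice proposes): Bob can get 70 next round, worth 0.53 × 70 = 37.1 now. Alice offers 37.1 and keeps 100 − 37.1 = 62.9.
Round 2 (Bob proposes): Alice can get 62.9 next round, worth 0.79 × 62.9 = 49.691 now, so Bob offers 49.691, keeping 50.309.
Round 1 (Alice proposes): Bob can get 50.309 next round, worth 0.53 × 50.309 = 26.66377 now, so Alice offers 26.66377, keeping 73.33623.

73.34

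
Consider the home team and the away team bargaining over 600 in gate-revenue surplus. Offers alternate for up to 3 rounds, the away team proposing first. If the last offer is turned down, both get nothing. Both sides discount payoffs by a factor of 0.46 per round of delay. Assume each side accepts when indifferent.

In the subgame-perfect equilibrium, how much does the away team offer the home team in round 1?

149.04

Round 3 (the away team proposes): rejection yields 0 for the home team; the away team offers 0 and keeps 600.
Round 2 (the home team proposes): the away team can get 600 next round, worth 0.46 × 600 = 276 now. The home team offers 276 and keeps 600 − 276 = 324.
Round 1 (the away team proposes): the home team can get 324 next round, worth 0.46 × 324 = 149.04 now, so the away team offers 149.04, keeping 450.96.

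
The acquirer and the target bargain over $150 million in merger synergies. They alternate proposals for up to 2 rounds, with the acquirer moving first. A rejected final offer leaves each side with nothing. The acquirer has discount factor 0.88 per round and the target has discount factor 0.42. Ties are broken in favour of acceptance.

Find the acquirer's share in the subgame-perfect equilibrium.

87

Round 2 (the target proposes): the acquirer will accept anything ≥ 0, so the target offers 0 and keeps 150.
Round 1 (the acquirer proposes): the target can get 150 next round, worth 0.42 × 150 = 63 now, so the acquirer offers 63, keeping 87.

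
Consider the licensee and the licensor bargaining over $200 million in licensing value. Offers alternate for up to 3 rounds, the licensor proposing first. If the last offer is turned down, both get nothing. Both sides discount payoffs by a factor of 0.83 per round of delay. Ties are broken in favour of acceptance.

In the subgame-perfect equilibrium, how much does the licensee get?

Round 3 (the licensor proposes): the licensee will accept anything ≥ 0, so the licensor offers 0 and keeps 200.
Round 2 (the licensee proposes): the licensor can get 200 next round, worth 0.83 × 200 = 166 now, so the licensee offers 166, keeping 34.
Round 1 (the licensor proposes): the licensee can get 34 next round, worth 0.83 × 34 = 28.22 now. The licensor offers 28.22 and keeps 200 − 28.22 = 171.78.

28.22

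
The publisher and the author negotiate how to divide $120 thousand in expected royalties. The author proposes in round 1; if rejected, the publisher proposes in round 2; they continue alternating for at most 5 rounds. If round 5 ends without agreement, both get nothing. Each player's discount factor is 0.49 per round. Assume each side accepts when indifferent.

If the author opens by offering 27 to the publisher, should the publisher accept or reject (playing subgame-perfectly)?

Reject

Round 5 (the author proposes): the publisher will accept anything ≥ 0, so the author offers 0 and keeps 120.
Round 4 (the publisher proposes): the author can get 120 next round, worth 0.49 × 120 = 58.8 now, so the publisher offers 58.8, keeping 61.2.
Round 3 (the author proposes): the publisher can get 61.2 next round, worth 0.49 × 61.2 = 29.988 now; the author offers that and keeps 90.012.
Round 2 (the publisher proposes): the author can get 90.012 next round, worth 0.49 × 90.012 = 44.10588 now, so the publisher offers 44.10588, keeping 75.89412.
So by rejecting in round 1, the publisher gets 75.89412 next round, worth 0.49 × 75.89412 = 37.1881188 now.
Offer 27 < 37.1881188, so the publisher rejects.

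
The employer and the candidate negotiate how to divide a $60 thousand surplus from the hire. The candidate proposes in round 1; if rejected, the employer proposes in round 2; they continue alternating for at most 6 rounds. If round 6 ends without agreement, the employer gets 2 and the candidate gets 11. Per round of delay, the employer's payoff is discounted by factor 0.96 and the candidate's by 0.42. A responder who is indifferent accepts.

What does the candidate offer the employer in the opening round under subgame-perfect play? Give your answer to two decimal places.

54.53

Round 6 (the employer proposes): the candidate gets 11 if talks fail, so the employer offers 11 and keeps 49.
Round 5 (the candidate proposes): the employer can get 49 next round, worth 0.96 × 49 = 47.04 now. The candidate offers 47.04 and keeps 60 − 47.04 = 12.96.
Round 4 (the employer proposes): the candidate can get 12.96 next round, worth 0.42 × 12.96 = 5.4432 now; the employer offers that and keeps 54.5568.
Round 3 (the candidate proposes): the employer can get 54.5568 next round, worth 0.96 × 54.5568 = 52.374528 now, so the candidate offers 52.374528, keeping 7.625472.
Round 2 (the employer proposes): the candidate can get 7.625472 next round, worth 0.42 × 7.625472 = 3.20269824 now; the employer offers that and keeps 56.79730176.
Round 1 (the candidate proposes): the employer can get 56.79730176 next round, worth 0.96 × 56.79730176 = 54.5254096896 now; the candidate offers that and keeps 5.4745903104.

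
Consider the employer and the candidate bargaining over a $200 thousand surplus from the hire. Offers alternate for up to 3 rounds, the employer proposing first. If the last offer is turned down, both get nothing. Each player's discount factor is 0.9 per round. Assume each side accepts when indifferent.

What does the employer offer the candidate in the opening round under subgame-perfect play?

By backward induction:
Round 3 (the employer proposes): rejection yields 0 for the candidate; the employer offers 0 and keeps 200.
Round 2 (the candidate proposes): the employer can get 200 next round, worth 0.9 × 200 = 180 now; the candidate offers that and keeps 20.
Round 1 (the employer proposes): the candidate can get 20 next round, worth 0.9 × 20 = 18 now, so the employer offers 18, keeping 182.

18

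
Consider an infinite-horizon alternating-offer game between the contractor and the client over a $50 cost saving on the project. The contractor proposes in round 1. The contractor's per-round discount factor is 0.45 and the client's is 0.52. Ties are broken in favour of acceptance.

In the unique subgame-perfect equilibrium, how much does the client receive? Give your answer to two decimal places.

18.67

In a stationary SPE each proposer offers the other exactly their discounted continuation value.
If the contractor keeps x when proposing and the client keeps y when proposing, then x = 50 − 0.52y and y = 50 − 0.45x.
Solving: x = 50(1 − 0.52) / (1 − 0.45·0.52) = 24 / 0.766 ≈ 31.3316.
The client gets 50 − 31.3316 ≈ 18.6684.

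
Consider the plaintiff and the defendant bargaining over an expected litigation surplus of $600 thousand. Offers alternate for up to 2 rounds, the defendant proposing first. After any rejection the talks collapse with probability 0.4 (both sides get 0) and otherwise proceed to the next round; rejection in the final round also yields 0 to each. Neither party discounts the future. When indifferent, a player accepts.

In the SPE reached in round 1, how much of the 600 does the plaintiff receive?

Round 2 (the plaintiff proposes): the defendant will accept anything ≥ 0, so the plaintiff offers 0 and keeps 600.
Round 1 (the defendant proposes): rejecting gives the plaintiff an expected 0.6 × 600 = 360. The defendant offers 360 and keeps 600 − 360 = 240.

360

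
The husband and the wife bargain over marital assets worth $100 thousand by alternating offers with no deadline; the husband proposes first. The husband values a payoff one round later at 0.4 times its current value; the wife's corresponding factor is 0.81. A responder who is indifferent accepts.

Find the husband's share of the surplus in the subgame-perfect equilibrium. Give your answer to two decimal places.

28.11

When the husband proposes, the wife accepts any offer worth at least 0.81 times what the wife would get by proposing next round; and vice versa.
This gives x = 100 − 0.81y and y = 100 − 0.4x, where x and y are each side's share when it proposes.
Hence (1 − 0.81·0.4)x = 100(1 − 0.81), i.e. 0.676·x = 19.
x ≈ 28.1065; the wife's share is 100 − x ≈ 71.8935.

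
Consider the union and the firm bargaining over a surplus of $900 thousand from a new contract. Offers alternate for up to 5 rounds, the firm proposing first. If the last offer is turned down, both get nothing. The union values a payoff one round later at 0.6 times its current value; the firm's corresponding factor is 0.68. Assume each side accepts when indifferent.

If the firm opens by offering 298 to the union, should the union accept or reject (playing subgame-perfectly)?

Round 5 (the firm proposes): rejection yields 0 for the union; the firm offers 0 and keeps 900.
Round 4 (the union proposes): the firm can get 900 next round, worth 0.68 × 900 = 612 now. The union offers 612 and keeps 900 − 612 = 288.
Round 3 (the firm proposes): the union can get 288 next round, worth 0.6 × 288 = 172.8 now. The firm offers 172.8 and keeps 900 − 172.8 = 727.2.
Round 2 (the union proposes): the firm can get 727.2 next round, worth 0.68 × 727.2 = 494.496 now; the union offers that and keeps 405.504.
So by rejecting in round 1, the union gets 405.504 next round, worth 0.6 × 405.504 = 243.3024 now.
Offer 298 ≥ 243.3024, so the union accepts.

Accept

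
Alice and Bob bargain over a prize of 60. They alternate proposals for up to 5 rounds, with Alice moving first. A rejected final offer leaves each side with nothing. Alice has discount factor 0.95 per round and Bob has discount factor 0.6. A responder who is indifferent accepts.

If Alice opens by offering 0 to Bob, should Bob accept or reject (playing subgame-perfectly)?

Reject

Work out Bob's continuation value if the offer is rejected.
Round 5 (Alice proposes): rejection yields 0 for Bob; Alice offers 0 and keeps 60.
Round 4 (Bob proposes): Alice can get 60 next round, worth 0.95 × 60 = 57 now; Bob offers that and keeps 3.
Round 3 (Alice proposes): Bob can get 3 next round, worth 0.6 × 3 = 1.8 now. Alice offers 1.8 and keeps 60 − 1.8 = 58.2.
Round 2 (Bob proposes): Alice can get 58.2 next round, worth 0.95 × 58.2 = 55.29 now; Bob offers that and keeps 4.71.
So by rejecting in round 1, Bob gets 4.71 next round, worth 0.6 × 4.71 = 2.826 now.
Offer 0 < 2.826, so Bob rejects.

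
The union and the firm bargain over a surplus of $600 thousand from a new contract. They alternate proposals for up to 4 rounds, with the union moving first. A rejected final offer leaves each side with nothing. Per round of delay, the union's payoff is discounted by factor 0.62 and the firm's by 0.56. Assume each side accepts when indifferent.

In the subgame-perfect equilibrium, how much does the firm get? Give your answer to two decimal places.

244.34

Solve by backward induction from round 4.
Round 4 (the firm proposes): rejection yields 0 for the union; the firm offers 0 and keeps 600.
Round 3 (the union proposes): the firm can get 600 next round, worth 0.56 × 600 = 336 now. The union offers 336 and keeps 600 − 336 = 264.
Round 2 (the firm proposes): the union can get 264 next round, worth 0.62 × 264 = 163.68 now; the firm offers that and keeps 436.32.
Round 1 (the union proposes): the firm can get 436.32 next round, worth 0.56 × 436.32 = 244.3392 now; the union offers that and keeps 355.6608.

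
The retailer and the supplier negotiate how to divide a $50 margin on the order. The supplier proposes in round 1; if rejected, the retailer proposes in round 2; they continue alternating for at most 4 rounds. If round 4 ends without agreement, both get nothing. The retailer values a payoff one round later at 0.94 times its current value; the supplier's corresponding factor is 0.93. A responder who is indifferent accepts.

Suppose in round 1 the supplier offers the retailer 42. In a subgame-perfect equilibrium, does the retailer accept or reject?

Round 4 (the retailer proposes): rejection yields 0 for the supplier; the retailer offers 0 and keeps 50.
Round 3 (the supplier proposes): the retailer can get 50 next round, worth 0.94 × 50 = 47 now. The supplier offers 47 and keeps 50 − 47 = 3.
Round 2 (the retailer proposes): the supplier can get 3 next round, worth 0.93 × 3 = 2.79 now. The retailer offers 2.79 and keeps 50 − 2.79 = 47.21.
So by rejecting in round 1, the retailer gets 47.21 next round, worth 0.94 × 47.21 = 44.3774 now.
Offer 42 < 44.3774, so the retailer rejects.

Reject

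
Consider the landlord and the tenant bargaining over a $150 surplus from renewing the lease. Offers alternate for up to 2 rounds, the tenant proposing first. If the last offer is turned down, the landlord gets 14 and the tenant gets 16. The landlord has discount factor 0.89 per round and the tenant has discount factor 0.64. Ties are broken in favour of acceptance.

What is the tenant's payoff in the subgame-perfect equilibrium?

Work backward from the last round.
Round 2 (the landlord proposes): the tenant gets 16 if talks fail, so the landlord offers 16 and keeps 134.
Round 1 (the tenant proposes): the landlord can get 134 next round, worth 0.89 × 134 = 119.26 now, so the tenant offers 119.26, keeping 30.74.

30.74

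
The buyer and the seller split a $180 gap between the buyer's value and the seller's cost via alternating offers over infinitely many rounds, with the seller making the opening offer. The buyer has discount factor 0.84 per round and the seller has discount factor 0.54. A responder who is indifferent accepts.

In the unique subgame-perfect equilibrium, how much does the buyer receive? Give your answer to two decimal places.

127.29

When the seller proposes, the buyer accepts any offer worth at least 0.84 times what the buyer would get by proposing next round; and vice versa.
This gives x = 180 − 0.84y and y = 180 − 0.54x, where x and y are each side's share when it proposes.
Hence (1 − 0.84·0.54)x = 180(1 − 0.84), i.e. 0.5464·x = 28.8.
x ≈ 52.7086; the buyer's share is 180 − x ≈ 127.2914.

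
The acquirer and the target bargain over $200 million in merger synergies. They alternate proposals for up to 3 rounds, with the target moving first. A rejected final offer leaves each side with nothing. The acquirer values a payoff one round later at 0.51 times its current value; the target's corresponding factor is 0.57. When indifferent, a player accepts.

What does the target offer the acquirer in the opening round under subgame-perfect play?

Work backward from the last round.
Round 3 (the target proposes): rejection yields 0 for the acquirer; the target offers 0 and keeps 200.
Round 2 (the acquirer proposes): the target can get 200 next round, worth 0.57 × 200 = 114 now; the acquirer offers that and keeps 86.
Round 1 (the target proposes): the acquirer can get 86 next round, worth 0.51 × 86 = 43.86 now, so the target offers 43.86, keeping 156.14.

43.86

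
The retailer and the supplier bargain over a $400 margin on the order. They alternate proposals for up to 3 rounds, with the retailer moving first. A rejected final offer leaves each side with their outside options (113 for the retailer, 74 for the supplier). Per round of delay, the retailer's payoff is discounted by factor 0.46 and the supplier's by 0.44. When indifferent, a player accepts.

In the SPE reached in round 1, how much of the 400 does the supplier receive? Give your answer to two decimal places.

By backward induction:
Round 3 (the retailer proposes): the supplier gets 74 if talks fail, so the retailer offers 74 and keeps 326.
Round 2 (the supplier proposes): the retailer can get 326 next round, worth 0.46 × 326 = 149.96 now. The supplier offers 149.96 and keeps 400 − 149.96 = 250.04.
Round 1 (the retailer proposes): the supplier can get 250.04 next round, worth 0.44 × 250.04 = 110.0176 now. The retailer offers 110.0176 and keeps 400 − 110.0176 = 289.9824.

110.02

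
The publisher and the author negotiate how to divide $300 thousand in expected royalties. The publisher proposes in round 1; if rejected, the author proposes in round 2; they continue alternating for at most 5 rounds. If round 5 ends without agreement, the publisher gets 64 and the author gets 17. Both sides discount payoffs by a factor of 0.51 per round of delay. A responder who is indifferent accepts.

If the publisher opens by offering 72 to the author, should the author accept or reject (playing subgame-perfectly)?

Reject

Round 5 (the publisher proposes): the author gets 17 if talks fail, so the publisher offers 17 and keeps 283.
Round 4 (the author proposes): the publisher can get 283 next round, worth 0.51 × 283 = 144.33 now, so the author offers 144.33, keeping 155.67.
Round 3 (the publisher proposes): the author can get 155.67 next round, worth 0.51 × 155.67 = 79.3917 now; the publisher offers that and keeps 220.6083.
Round 2 (the author proposes): the publisher can get 220.6083 next round, worth 0.51 × 220.6083 = 112.510233 now. The author offers 112.510233 and keeps 300 − 112.510233 = 187.489767.
So by rejecting in round 1, the author gets 187.489767 next round, worth 0.51 × 187.489767 = 95.61978117 now.
Offer 72 < 95.61978117, so the author rejects.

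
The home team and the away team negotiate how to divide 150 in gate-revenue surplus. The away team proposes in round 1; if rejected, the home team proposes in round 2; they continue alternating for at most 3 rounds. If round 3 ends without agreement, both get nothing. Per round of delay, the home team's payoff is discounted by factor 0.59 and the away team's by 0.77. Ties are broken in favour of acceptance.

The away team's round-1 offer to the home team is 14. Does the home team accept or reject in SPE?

Round 3 (the away team proposes): rejection yields 0 for the home team; the away team offers 0 and keeps 150.
Round 2 (the home team proposes): the away team can get 150 next round, worth 0.77 × 150 = 115.5 now. The home team offers 115.5 and keeps 150 − 115.5 = 34.5.
So by rejecting in round 1, the home team gets 34.5 next round, worth 0.59 × 34.5 = 20.355 now.
Offer 14 < 20.355, so the home team rejects.

Reject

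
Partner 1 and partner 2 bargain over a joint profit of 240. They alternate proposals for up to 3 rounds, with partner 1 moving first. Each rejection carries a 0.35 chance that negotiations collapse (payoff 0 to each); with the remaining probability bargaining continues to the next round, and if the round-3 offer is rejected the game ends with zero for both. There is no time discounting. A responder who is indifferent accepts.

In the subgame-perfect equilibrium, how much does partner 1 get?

185.4

Round 3 (partner 1 proposes): partner 2 will accept anything ≥ 0, so partner 1 offers 0 and keeps 240.
Round 2 (partner 2 proposes): rejecting gives partner 1 an expected 0.65 × 240 = 156. Partner 2 offers 156 and keeps 240 − 156 = 84.
Round 1 (partner 1 proposes): rejecting gives partner 2 an expected 0.65 × 84 = 54.6. Partner 1 offers 54.6 and keeps 240 − 54.6 = 185.4.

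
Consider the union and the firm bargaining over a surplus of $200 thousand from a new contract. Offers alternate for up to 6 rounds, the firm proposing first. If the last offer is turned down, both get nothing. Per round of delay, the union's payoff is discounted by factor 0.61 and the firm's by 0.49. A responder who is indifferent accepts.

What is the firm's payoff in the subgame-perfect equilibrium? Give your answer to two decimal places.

Round 6 (the union proposes): rejection yields 0 for the firm; the union offers 0 and keeps 200.
Round 5 (the firm proposes): the union can get 200 next round, worth 0.61 × 200 = 122 now, so the firm offers 122, keeping 78.
Round 4 (the union proposes): the firm can get 78 next round, worth 0.49 × 78 = 38.22 now. The union offers 38.22 and keeps 200 − 38.22 = 161.78.
Round 3 (the firm proposes): the union can get 161.78 next round, worth 0.61 × 161.78 = 98.6858 now. The firm offers 98.6858 and keeps 200 − 98.6858 = 101.3142.
Round 2 (the union proposes): the firm can get 101.3142 next round, worth 0.49 × 101.3142 = 49.643958 now, so the union offers 49.643958, keeping 150.356042.
Round 1 (the firm proposes): the union can get 150.356042 next round, worth 0.61 × 150.356042 = 91.71718562 now. The firm offers 91.71718562 and keeps 200 − 91.71718562 = 108.28281438.

108.28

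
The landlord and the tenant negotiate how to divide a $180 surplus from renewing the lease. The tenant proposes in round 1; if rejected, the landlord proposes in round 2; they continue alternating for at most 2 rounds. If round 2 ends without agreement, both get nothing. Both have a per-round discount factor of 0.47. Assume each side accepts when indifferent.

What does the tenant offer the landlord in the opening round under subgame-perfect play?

Round 2 (the landlord proposes): rejection yields 0 for the tenant; the landlord offers 0 and keeps 180.
Round 1 (the tenant proposes): the landlord can get 180 next round, worth 0.47 × 180 = 84.6 now. The tenant offers 84.6 and keeps 180 − 84.6 = 95.4.

84.6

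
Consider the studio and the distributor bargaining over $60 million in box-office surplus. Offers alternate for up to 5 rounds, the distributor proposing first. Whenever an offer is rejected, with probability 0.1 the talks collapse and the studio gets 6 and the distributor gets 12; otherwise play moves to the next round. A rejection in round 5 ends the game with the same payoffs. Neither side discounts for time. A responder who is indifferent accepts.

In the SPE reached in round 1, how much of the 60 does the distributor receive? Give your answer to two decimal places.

Round 5 (the distributor proposes): the studio gets 6 if talks fail, so the distributor offers 6 and keeps 54.
Round 4 (the studio proposes): rejecting gives the distributor an expected 0.9 × 54 + 0.1 × 12 = 49.8; the studio offers that and keeps 10.2.
Round 3 (the distributor proposes): rejecting gives the studio an expected 0.9 × 10.2 + 0.1 × 6 = 9.78, so the distributor offers 9.78, keeping 50.22.
Round 2 (the studio proposes): rejecting gives the distributor an expected 0.9 × 50.22 + 0.1 × 12 = 46.398; the studio offers that and keeps 13.602.
Round 1 (the distributor proposes): rejecting gives the studio an expected 0.9 × 13.602 + 0.1 × 6 = 12.8418. The distributor offers 12.8418 and keeps 60 − 12.8418 = 47.1582.

47.16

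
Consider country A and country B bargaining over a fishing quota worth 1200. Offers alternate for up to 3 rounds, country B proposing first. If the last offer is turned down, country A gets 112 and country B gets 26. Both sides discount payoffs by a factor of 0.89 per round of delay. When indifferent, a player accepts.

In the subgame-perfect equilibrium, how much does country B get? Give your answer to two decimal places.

993.80

By backward induction:
Round 3 (country B proposes): country A gets 112 if talks fail, so country B offers 112 and keeps 1088.
Round 2 (country A proposes): country B can get 1088 next round, worth 0.89 × 1088 = 968.32 now. Country A offers 968.32 and keeps 1200 − 968.32 = 231.68.
Round 1 (country B proposes): country A can get 231.68 next round, worth 0.89 × 231.68 = 206.1952 now; country B offers that and keeps 993.8048.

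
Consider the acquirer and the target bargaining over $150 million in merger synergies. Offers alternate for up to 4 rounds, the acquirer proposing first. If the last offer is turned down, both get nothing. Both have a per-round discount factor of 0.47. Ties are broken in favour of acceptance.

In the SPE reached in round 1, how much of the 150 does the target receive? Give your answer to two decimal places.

52.94

By backward induction:
Round 4 (the target proposes): rejection yields 0 for the acquirer; the target offers 0 and keeps 150.
Round 3 (the acquirer proposes): the target can get 150 next round, worth 0.47 × 150 = 70.5 now; the acquirer offers that and keeps 79.5.
Round 2 (the target proposes): the acquirer can get 79.5 next round, worth 0.47 × 79.5 = 37.365 now; the target offers that and keeps 112.635.
Round 1 (the acquirer proposes): the target can get 112.635 next round, worth 0.47 × 112.635 = 52.93845 now; the acquirer offers that and keeps 97.06155.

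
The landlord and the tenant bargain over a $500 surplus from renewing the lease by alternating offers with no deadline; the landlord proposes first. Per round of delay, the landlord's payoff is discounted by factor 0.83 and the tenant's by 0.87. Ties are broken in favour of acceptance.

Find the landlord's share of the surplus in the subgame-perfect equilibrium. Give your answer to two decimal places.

When the landlord proposes, the tenant accepts any offer worth at least 0.87 times what the tenant would get by proposing next round; and vice versa.
This gives x = 500 − 0.87y and y = 500 − 0.83x, where x and y are each side's share when it proposes.
Hence (1 − 0.87·0.83)x = 500(1 − 0.87), i.e. 0.2779·x = 65.
x ≈ 233.8971; the tenant's share is 500 − x ≈ 266.1029.

233.90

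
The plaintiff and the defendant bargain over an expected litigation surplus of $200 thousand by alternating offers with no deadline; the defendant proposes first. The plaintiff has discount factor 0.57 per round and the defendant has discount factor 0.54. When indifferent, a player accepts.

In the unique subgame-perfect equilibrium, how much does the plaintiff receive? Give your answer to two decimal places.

75.76

When the defendant proposes, the plaintiff accepts any offer worth at least 0.57 times what the plaintiff would get by proposing next round; and vice versa.
This gives x = 200 − 0.57y and y = 200 − 0.54x, where x and y are each side's share when it proposes.
Hence (1 − 0.57·0.54)x = 200(1 − 0.57), i.e. 0.6922·x = 86.
x ≈ 124.2415; the plaintiff's share is 200 − x ≈ 75.7585.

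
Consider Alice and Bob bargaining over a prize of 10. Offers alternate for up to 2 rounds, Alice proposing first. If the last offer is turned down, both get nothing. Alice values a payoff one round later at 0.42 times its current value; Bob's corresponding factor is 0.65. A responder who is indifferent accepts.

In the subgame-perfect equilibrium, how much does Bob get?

6.5

Solve by backward induction from round 2.
Round 2 (Bob proposes): Alice will accept anything ≥ 0, so Bob offers 0 and keeps 10.
Round 1 (Alice proposes): Bob can get 10 next round, worth 0.65 × 10 = 6.5 now; Alice offers that and keeps 3.5.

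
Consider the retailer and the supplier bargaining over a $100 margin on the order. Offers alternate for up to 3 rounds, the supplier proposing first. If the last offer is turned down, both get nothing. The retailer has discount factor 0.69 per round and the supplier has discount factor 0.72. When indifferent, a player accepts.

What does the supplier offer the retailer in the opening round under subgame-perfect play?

19.32

Round 3 (the supplier proposes): rejection yields 0 for the retailer; the supplier offers 0 and keeps 100.
Round 2 (the retailer proposes): the supplier can get 100 next round, worth 0.72 × 100 = 72 now, so the retailer offers 72, keeping 28.
Round 1 (the supplier proposes): the retailer can get 28 next round, worth 0.69 × 28 = 19.32 now; the supplier offers that and keeps 80.68.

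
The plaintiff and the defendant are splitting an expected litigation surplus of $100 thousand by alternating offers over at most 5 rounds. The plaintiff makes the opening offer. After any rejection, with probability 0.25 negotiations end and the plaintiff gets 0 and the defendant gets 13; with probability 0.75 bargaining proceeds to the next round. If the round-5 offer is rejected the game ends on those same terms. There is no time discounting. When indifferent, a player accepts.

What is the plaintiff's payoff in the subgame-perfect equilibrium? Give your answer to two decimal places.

Round 5 (the plaintiff proposes): the defendant gets 13 if talks fail, so the plaintiff offers 13 and keeps 87.
Round 4 (the defendant proposes): rejecting gives the plaintiff an expected 0.75 × 87 = 65.25; the defendant offers that and keeps 34.75.
Round 3 (the plaintiff proposes): rejecting gives the defendant an expected 0.75 × 34.75 + 0.25 × 13 = 29.3125; the plaintiff offers that and keeps 70.6875.
Round 2 (the defendant proposes): rejecting gives the plaintiff an expected 0.75 × 70.6875 = 53.015625; the defendant offers that and keeps 46.984375.
Round 1 (the plaintiff proposes): rejecting gives the defendant an expected 0.75 × 46.984375 + 0.25 × 13 = 38.48828125. The plaintiff offers 38.48828125 and keeps 100 − 38.48828125 = 61.51171875.

61.51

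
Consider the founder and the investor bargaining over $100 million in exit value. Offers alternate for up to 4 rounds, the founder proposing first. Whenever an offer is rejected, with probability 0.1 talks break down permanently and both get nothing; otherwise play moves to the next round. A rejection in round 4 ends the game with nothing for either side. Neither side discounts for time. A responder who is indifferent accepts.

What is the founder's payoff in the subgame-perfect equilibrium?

By backward induction:
Round 4 (the investor proposes): rejection yields 0 for the founder; the investor offers 0 and keeps 100.
Round 3 (the founder proposes): rejecting gives the investor an expected 0.9 × 100 = 90, so the founder offers 90, keeping 10.
Round 2 (the investor proposes): rejecting gives the founder an expected 0.9 × 10 = 9; the investor offers that and keeps 91.
Round 1 (the founder proposes): rejecting gives the investor an expected 0.9 × 91 = 81.9. The founder offers 81.9 and keeps 100 − 81.9 = 18.1.

18.1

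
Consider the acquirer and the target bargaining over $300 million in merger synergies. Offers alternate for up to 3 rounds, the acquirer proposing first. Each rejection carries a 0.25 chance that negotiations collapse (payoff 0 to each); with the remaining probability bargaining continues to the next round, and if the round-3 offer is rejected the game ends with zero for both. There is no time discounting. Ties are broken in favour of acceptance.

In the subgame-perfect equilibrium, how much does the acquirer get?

243.75

Round 3 (the acquirer proposes): the target will accept anything ≥ 0, so the acquirer offers 0 and keeps 300.
Round 2 (the target proposes): rejecting gives the acquirer an expected 0.75 × 300 = 225; the target offers that and keeps 75.
Round 1 (the acquirer proposes): rejecting gives the target an expected 0.75 × 75 = 56.25. The acquirer offers 56.25 and keeps 300 − 56.25 = 243.75.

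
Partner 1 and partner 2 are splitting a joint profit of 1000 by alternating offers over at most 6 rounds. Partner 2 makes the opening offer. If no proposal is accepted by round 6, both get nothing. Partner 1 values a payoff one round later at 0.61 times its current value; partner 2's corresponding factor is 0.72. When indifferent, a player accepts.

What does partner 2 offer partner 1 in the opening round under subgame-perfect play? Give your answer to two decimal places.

363.48

Round 6 (partner 1 proposes): rejection yields 0 for partner 2; partner 1 offers 0 and keeps 1000.
Round 5 (partner 2 proposes): partner 1 can get 1000 next round, worth 0.61 × 1000 = 610 now, so partner 2 offers 610, keeping 390.
Round 4 (partner 1 proposes): partner 2 can get 390 next round, worth 0.72 × 390 = 280.8 now; partner 1 offers that and keeps 719.2.
Round 3 (partner 2 proposes): partner 1 can get 719.2 next round, worth 0.61 × 719.2 = 438.712 now. Partner 2 offers 438.712 and keeps 1000 − 438.712 = 561.288.
Round 2 (partner 1 proposes): partner 2 can get 561.288 next round, worth 0.72 × 561.288 = 404.12736 now. Partner 1 offers 404.12736 and keeps 1000 − 404.12736 = 595.87264.
Round 1 (partner 2 proposes): partner 1 can get 595.87264 next round, worth 0.61 × 595.87264 = 363.4823104 now. Partner 2 offers 363.4823104 and keeps 1000 − 363.4823104 = 636.5176896.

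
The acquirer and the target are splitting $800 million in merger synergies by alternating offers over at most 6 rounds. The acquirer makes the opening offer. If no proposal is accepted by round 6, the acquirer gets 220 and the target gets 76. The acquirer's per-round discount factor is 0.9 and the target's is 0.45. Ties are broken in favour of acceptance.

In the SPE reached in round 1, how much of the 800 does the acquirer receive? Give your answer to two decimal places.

By backward induction:
Round 6 (the target proposes): the acquirer gets 220 if talks fail, so the target offers 220 and keeps 580.
Round 5 (the acquirer proposes): the target can get 580 next round, worth 0.45 × 580 = 261 now. The acquirer offers 261 and keeps 800 − 261 = 539.
Round 4 (the target proposes): the acquirer can get 539 next round, worth 0.9 × 539 = 485.1 now; the target offers that and keeps 314.9.
Round 3 (the acquirer proposes): the target can get 314.9 next round, worth 0.45 × 314.9 = 141.705 now; the acquirer offers that and keeps 658.295.
Round 2 (the target proposes): the acquirer can get 658.295 next round, worth 0.9 × 658.295 = 592.4655 now. The target offers 592.4655 and keeps 800 − 592.4655 = 207.5345.
Round 1 (the acquirer proposes): the target can get 207.5345 next round, worth 0.45 × 207.5345 = 93.390525 now. The acquirer offers 93.390525 and keeps 800 − 93.390525 = 706.609475.

706.61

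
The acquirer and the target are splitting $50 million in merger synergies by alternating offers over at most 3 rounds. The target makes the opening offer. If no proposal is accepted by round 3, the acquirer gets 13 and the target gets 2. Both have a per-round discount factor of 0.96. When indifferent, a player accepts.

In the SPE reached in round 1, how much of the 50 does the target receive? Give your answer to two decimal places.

36.10

Round 3 (the target proposes): the acquirer gets 13 if talks fail, so the target offers 13 and keeps 37.
Round 2 (the acquirer proposes): the target can get 37 next round, worth 0.96 × 37 = 35.52 now, so the acquirer offers 35.52, keeping 14.48.
Round 1 (the target proposes): the acquirer can get 14.48 next round, worth 0.96 × 14.48 = 13.9008 now, so the target offers 13.9008, keeping 36.0992.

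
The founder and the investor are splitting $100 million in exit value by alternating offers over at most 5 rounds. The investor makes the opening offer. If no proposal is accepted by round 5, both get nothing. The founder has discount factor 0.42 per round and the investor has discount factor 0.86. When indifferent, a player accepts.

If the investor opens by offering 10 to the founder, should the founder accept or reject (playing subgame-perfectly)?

Accept

Round 5 (the investor proposes): the founder will accept anything ≥ 0, so the investor offers 0 and keeps 100.
Round 4 (the founder proposes): the investor can get 100 next round, worth 0.86 × 100 = 86 now, so the founder offers 86, keeping 14.
Round 3 (the investor proposes): the founder can get 14 next round, worth 0.42 × 14 = 5.88 now; the investor offers that and keeps 94.12.
Round 2 (the founder proposes): the investor can get 94.12 next round, worth 0.86 × 94.12 = 80.9432 now; the founder offers that and keeps 19.0568.
So by rejecting in round 1, the founder gets 19.0568 next round, worth 0.42 × 19.0568 = 8.003856 now.
Offer 10 ≥ 8.003856, so the founder accepts.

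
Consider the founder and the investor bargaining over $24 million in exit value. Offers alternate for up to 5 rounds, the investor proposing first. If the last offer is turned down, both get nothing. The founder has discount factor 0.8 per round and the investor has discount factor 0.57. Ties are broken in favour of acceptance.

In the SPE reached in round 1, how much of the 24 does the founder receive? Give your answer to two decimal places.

Round 5 (the investor proposes): the founder will accept anything ≥ 0, so the investor offers 0 and keeps 24.
Round 4 (the founder proposes): the investor can get 24 next round, worth 0.57 × 24 = 13.68 now. The founder offers 13.68 and keeps 24 − 13.68 = 10.32.
Round 3 (the investor proposes): the founder can get 10.32 next round, worth 0.8 × 10.32 = 8.256 now. The investor offers 8.256 and keeps 24 − 8.256 = 15.744.
Round 2 (the founder proposes): the investor can get 15.744 next round, worth 0.57 × 15.744 = 8.97408 now; the founder offers that and keeps 15.02592.
Round 1 (the investor proposes): the founder can get 15.02592 next round, worth 0.8 × 15.02592 = 12.020736 now, so the investor offers 12.020736, keeping 11.979264.

12.02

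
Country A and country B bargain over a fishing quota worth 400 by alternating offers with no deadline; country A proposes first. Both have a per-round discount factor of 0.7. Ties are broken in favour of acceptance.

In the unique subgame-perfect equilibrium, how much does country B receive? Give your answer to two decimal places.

164.71

Let x be country A's share when country A proposes and y be country B's share when country B proposes.
Country B accepts iff offered ≥ 0.7·y, so x = 400 − 0.7y. Symmetrically y = 400 − 0.7x.
Substituting: x = 400 − 0.7(400 − 0.7x), giving x(1 − 0.7·0.7) = 400(1 − 0.7).
So x = 400 × 0.3 / 0.51 ≈ 235.2941, and country B receives 400 − x ≈ 164.7059.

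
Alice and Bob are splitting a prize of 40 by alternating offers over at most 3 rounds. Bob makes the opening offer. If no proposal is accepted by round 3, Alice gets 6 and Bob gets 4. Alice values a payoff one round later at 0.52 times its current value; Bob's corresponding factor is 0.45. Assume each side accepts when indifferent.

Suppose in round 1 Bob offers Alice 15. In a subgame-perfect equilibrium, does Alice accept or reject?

Round 3 (Bob proposes): Alice gets 6 if talks fail, so Bob offers 6 and keeps 34.
Round 2 (Alice proposes): Bob can get 34 next round, worth 0.45 × 34 = 15.3 now; Alice offers that and keeps 24.7.
So by rejecting in round 1, Alice gets 24.7 next round, worth 0.52 × 24.7 = 12.844 now.
Offer 15 ≥ 12.844, so Alice accepts.

Accept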